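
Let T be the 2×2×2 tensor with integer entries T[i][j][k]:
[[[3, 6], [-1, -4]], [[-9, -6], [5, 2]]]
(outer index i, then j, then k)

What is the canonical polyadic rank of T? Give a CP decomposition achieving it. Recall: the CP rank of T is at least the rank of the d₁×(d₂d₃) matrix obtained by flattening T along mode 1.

Lower bound: the mode-3 unfolding of T (rows indexed by k, columns by (i,j) = (0,0), (0,1), (1,0), (1,1)) is [[3, -1, -9, 5], [6, -4, -6, 2]].
There the 2×2 minor on rows k ∈ {0, 1}, columns (i,j) ∈ {(0,0), (0,1)} is det [[3, -1], [6, -4]] = -6 ≠ 0, so this unfolding has rank ≥ 2; CP rank is at least every unfolding rank, so rank(T) ≥ 2. (This is only a lower bound: in general the CP rank may exceed every unfolding rank, so we still need to exhibit 2 rank-1 terms summing to T.)
Upper bound — finding two terms. Write S_k = T[:,:,k] for the frontal slices: S₀ = [[3, -1], [-9, 5]], S₁ = [[6, -4], [-6, 2]].
If T = a₁ ⊗ b₁ ⊗ c₁ + a₂ ⊗ b₂ ⊗ c₂ then each S_k = c₁[k]·a₁b₁ᵀ + c₂[k]·a₂b₂ᵀ. S₀ and S₁ are linearly independent, so a₁b₁ᵀ and a₂b₂ᵀ must span the same plane of matrices: they are the rank-1 matrices of the form x·S₀ + y·S₁.
det(x·S₀ + y·S₁) is 6·x² − 6·xy − 12·y² = 6·(x − 2·y)(x + y), vanishing at (x:y) = (2:1) and (1:-1).
M₁ = 2·S₀ + S₁ = [[12, -6], [-24, 12]] = 6·(1, -2)(2, -1)ᵀ and M₂ = S₀ − S₁ = [[-3, 3], [-3, 3]] = (-3)·(1, 1)(1, -1)ᵀ, so take a₁ = (1, -2), b₁ = (2, -1), a₂ = (1, 1), b₂ = (1, -1).
Each slice is an integer combination of E₁ = a₁b₁ᵀ and E₂ = a₂b₂ᵀ: S₀ = 2·E₁ − E₂, S₁ = 2·E₁ + 2·E₂; reading off coefficients, c₁ = (2, 2) and c₂ = (-1, 2).
Hence T = (1, -2) ⊗ (2, -1) ⊗ (2, 2) + (1, 1) ⊗ (1, -1) ⊗ (-1, 2), so rank(T) ≤ 2.
These bounds meet, so rank(T) = 2.
Check entry T[0,1,0] = -1: (1)·(-1)·(2) + (1)·(-1)·(-1) = -1.

rank(T) = 2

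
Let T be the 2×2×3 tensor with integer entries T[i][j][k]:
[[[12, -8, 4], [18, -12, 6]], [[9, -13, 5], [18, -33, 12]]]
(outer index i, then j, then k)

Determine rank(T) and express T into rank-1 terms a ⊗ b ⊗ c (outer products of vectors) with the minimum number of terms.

Lower bound: the mode-2 unfolding of T (rows indexed by j, columns by (i,k) = (0,0), (0,1), (0,2), (1,0), (1,1), (1,2)) is [[12, -8, 4, 9, -13, 5], [18, -12, 6, 18, -33, 12]].
There the 2×2 minor on rows j ∈ {0, 1}, columns (i,k) ∈ {(0,0), (1,0)} is det [[12, 9], [18, 18]] = 54 ≠ 0, so this unfolding has rank ≥ 2; CP rank is at least every unfolding rank, so rank(T) ≥ 2. (This is only a lower bound: in general the CP rank may exceed every unfolding rank, so we still need to exhibit 2 rank-1 terms summing to T.)
Upper bound — finding two terms. Write S_k = T[:,:,k] for the frontal slices: S₀ = [[12, 18], [9, 18]], S₁ = [[-8, -12], [-13, -33]], S₂ = [[4, 6], [5, 12]].
If T = a₁ ⊗ b₁ ⊗ c₁ + a₂ ⊗ b₂ ⊗ c₂ then each S_k = c₁[k]·a₁b₁ᵀ + c₂[k]·a₂b₂ᵀ. S₀ and S₁ are linearly independent, so a₁b₁ᵀ and a₂b₂ᵀ must span the same plane of matrices: they are the rank-1 matrices of the form x·S₀ + y·S₁.
det(x·S₀ + y·S₁) is 54·x² − 198·xy + 108·y² = 18·(x − 3·y)(3·x − 2·y), vanishing at (x:y) = (3:1) and (2:3).
M₁ = 3·S₀ + S₁ = [[28, 42], [14, 21]] = 7·[2, 1][2, 3]ᵀ and M₂ = 2·S₀ + 3·S₁ = [[0, 0], [-21, -63]] = (-21)·[0, 1][1, 3]ᵀ, so take a₁ = [2, 1], b₁ = [2, 3], a₂ = [0, 1], b₂ = [1, 3].
Each slice is an integer combination of E₁ = a₁b₁ᵀ and E₂ = a₂b₂ᵀ: S₀ = 3·E₁ + 3·E₂, S₁ = −2·E₁ − 9·E₂, S₂ = E₁ + 3·E₂; reading off coefficients, c₁ = [3, -2, 1] and c₂ = [3, -9, 3].
Hence T = [2, 1] ⊗ [2, 3] ⊗ [3, -2, 1] + [0, 1] ⊗ [1, 3] ⊗ [3, -9, 3], so rank(T) ≤ 2.
These bounds meet, so rank(T) = 2.
Check entry T[0,1,2] = 6: (2)·(3)·(1) + (0)·(3)·(3) = 6.

rank(T) = 2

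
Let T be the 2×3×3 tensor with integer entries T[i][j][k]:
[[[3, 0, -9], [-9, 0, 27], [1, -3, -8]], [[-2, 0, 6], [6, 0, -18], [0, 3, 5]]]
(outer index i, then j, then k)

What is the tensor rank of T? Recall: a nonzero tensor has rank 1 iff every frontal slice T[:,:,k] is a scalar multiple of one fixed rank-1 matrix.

Lower bound: the mode-2 unfolding of T (rows indexed by j, columns by (i,k) = (0,0), (0,1), (0,2), (1,0), (1,1), (1,2)) is [[3, 0, -9, -2, 0, 6], [-9, 0, 27, 6, 0, -18], [1, -3, -8, 0, 3, 5]].
There the 2×2 minor on rows j ∈ {0, 2}, columns (i,k) ∈ {(0,0), (0,1)} is det [[3, 0], [1, -3]] = -9 ≠ 0, so this unfolding has rank ≥ 2; CP rank is at least every unfolding rank, so rank(T) ≥ 2. (This is only a lower bound: in general the CP rank may exceed every unfolding rank, so we still need to exhibit 2 rank-1 terms summing to T.)
Upper bound — finding two terms. Write S_k = T[:,:,k] for the frontal slices: S₀ = [[3, -9, 1], [-2, 6, 0]], S₁ = [[0, 0, -3], [0, 0, 3]], S₂ = [[-9, 27, -8], [6, -18, 5]].
If T = a₁ ⊗ b₁ ⊗ c₁ + a₂ ⊗ b₂ ⊗ c₂ then each S_k = c₁[k]·a₁b₁ᵀ + c₂[k]·a₂b₂ᵀ. S₀ and S₁ are linearly independent, so a₁b₁ᵀ and a₂b₂ᵀ must span the same plane of matrices: they are the rank-1 matrices of the form x·S₀ + y·S₁.
The 2×2 minor of x·S₀ + y·S₁ on rows {0,1}, columns {0,2} is 2·x² + 3·xy = (2·x + 3·y)(x), vanishing at (x:y) = (3:-2) and (0:1).
M₁ = 3·S₀ − 2·S₁ = [[9, -27, 9], [-6, 18, -6]] = 3·[3, -2][1, -3, 1]ᵀ and M₂ = S₁ = [[0, 0, -3], [0, 0, 3]] = (-3)·[1, -1][0, 0, 1]ᵀ, so take a₁ = [3, -2], b₁ = [1, -3, 1], a₂ = [1, -1], b₂ = [0, 0, 1].
Each slice is an integer combination of E₁ = a₁b₁ᵀ and E₂ = a₂b₂ᵀ: S₀ = E₁ − 2·E₂, S₁ = −3·E₂, S₂ = −3·E₁ + E₂; reading off coefficients, c₁ = [1, 0, -3] and c₂ = [-2, -3, 1].
Hence T = [3, -2] ⊗ [1, -3, 1] ⊗ [1, 0, -3] + [1, -1] ⊗ [0, 0, 1] ⊗ [-2, -3, 1], so rank(T) ≤ 2.
These bounds meet, so rank(T) = 2.

2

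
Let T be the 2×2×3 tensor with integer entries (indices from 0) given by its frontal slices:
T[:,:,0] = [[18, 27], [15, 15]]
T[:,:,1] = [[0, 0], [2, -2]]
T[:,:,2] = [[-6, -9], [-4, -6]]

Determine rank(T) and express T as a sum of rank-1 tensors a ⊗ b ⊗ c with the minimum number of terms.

rank(T) = 2

Lower bound: in the mode-2 unfolding of T (rows indexed by j, columns by (i,k)) the 2×2 minor on rows j ∈ {0, 1}, columns (i,k) ∈ {(0,0), (1,0)} is det [[18, 15], [27, 15]] = -135 ≠ 0, so that unfolding has rank ≥ 2 and hence rank(T) ≥ 2 (CP rank is at least every unfolding rank, though it can be larger).
Upper bound: with S_k = T[:,:,k], the two rank-1 terms a₁b₁ᵀ, a₂b₂ᵀ are the rank-1 members of the pencil x·S₀ + y·S₁.
det(x·S₀ + y·S₁) is −135·x² − 90·xy = (-45)·(3·x + 2·y)(x), vanishing at (x:y) = (2:-3) and (0:1).
M₁ = 2·S₀ − 3·S₁ = [[36, 54], [24, 36]] = 6·(3, 2)(2, 3)ᵀ and M₂ = S₁ = [[0, 0], [2, -2]] = 2·(0, 1)(1, -1)ᵀ, so take a₁ = (3, 2), b₁ = (2, 3), a₂ = (0, 1), b₂ = (1, -1).
Each slice is an integer combination of E₁ = a₁b₁ᵀ and E₂ = a₂b₂ᵀ: S₀ = 3·E₁ + 3·E₂, S₁ = 2·E₂, S₂ = −E₁; reading off coefficients, c₁ = (3, 0, -1) and c₂ = (3, 2, 0).
Hence T = (3, 2) ⊗ (2, 3) ⊗ (3, 0, -1) + (0, 1) ⊗ (1, -1) ⊗ (3, 2, 0), so rank(T) ≤ 2.
These bounds meet, so rank(T) = 2.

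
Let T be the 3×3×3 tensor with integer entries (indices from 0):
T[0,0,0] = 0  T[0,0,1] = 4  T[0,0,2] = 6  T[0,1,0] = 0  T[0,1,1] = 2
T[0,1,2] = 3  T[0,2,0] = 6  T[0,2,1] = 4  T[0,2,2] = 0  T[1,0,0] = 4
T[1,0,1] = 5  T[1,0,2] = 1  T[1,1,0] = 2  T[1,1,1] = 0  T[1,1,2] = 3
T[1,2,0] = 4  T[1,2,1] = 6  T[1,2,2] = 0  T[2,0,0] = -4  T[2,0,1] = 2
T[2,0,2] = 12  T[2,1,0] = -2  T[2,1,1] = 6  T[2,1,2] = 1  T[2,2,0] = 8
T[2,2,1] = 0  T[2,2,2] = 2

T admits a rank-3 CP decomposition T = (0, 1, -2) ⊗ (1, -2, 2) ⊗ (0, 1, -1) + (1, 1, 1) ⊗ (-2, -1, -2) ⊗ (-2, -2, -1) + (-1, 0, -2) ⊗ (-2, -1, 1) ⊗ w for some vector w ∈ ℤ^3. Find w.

Subtract the known terms from T to get the rank-1 residual R = (-1, 0, -2) ⊗ (-2, -1, 1) ⊗ w, so R[i,j,k] = a[i]·b[j]·w[k]. Pick indices with nonzero a[0]·b[0] = (-1)·(-2) = 2. Only the fibre through (0,0,·) is needed: R[0,0,:] = T[0,0,:] − Σₗ aₗ[0]bₗ[0]cₗ = [0, 4, 6] − (0)·(1)·(0, 1, -1) − (1)·(-2)·(-2, -2, -1) = [-4, 0, 4]. Then w[k] = R[0,0,k] / 2 for each k, giving w = [-4, 0, 4] / 2 = (-2, 0, 2).

w = (-2, 0, 2)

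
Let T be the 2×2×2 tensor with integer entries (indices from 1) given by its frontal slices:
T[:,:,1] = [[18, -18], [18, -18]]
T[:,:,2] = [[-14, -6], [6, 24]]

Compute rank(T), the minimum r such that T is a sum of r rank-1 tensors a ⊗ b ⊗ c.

2

Lower bound: in the mode-3 unfolding of T (rows indexed by k, columns by (i,j)) the 2×2 minor on rows k ∈ {1, 2}, columns (i,j) ∈ {(1,1), (1,2)} is det [[18, -18], [-14, -6]] = -360 ≠ 0, so that unfolding has rank ≥ 2 and hence rank(T) ≥ 2 (CP rank is at least every unfolding rank, though it can be larger).
Upper bound: with S_k = T[:,:,k], the two rank-1 terms a₁b₁ᵀ, a₂b₂ᵀ are the rank-1 members of the pencil x·S₁ + y·S₂.
det(x·S₁ + y·S₂) is 900·xy − 300·y² = 300·(3·x − y)(y), vanishing at (x:y) = (1:3) and (1:0).
M₁ = S₁ + 3·S₂ = [[-24, -36], [36, 54]] = (-6)·[2, -3][2, 3]ᵀ and M₂ = S₁ = [[18, -18], [18, -18]] = 18·[1, 1][1, -1]ᵀ, so take a₁ = [2, -3], b₁ = [2, 3], a₂ = [1, 1], b₂ = [1, -1].
Each slice is an integer combination of E₁ = a₁b₁ᵀ and E₂ = a₂b₂ᵀ: S₁ = 18·E₂, S₂ = −2·E₁ − 6·E₂; reading off coefficients, c₁ = [0, -2] and c₂ = [18, -6].
Hence T = [2, -3] ⊗ [2, 3] ⊗ [0, -2] + [1, 1] ⊗ [1, -1] ⊗ [18, -6], so rank(T) ≤ 2.
These bounds meet, so rank(T) = 2.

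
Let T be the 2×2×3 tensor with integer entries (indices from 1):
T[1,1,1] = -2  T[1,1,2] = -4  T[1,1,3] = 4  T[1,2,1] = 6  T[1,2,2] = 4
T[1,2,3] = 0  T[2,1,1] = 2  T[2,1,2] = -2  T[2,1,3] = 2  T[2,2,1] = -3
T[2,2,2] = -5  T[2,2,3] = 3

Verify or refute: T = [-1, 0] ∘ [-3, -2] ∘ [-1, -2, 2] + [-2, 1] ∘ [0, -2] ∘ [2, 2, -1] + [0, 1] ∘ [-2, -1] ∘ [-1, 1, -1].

Reconstruct entry (1,1,1) from the claimed factors: Σₗ aₗ[1]bₗ[1]cₗ[1] = (-1)·(-3)·(-1) + (-2)·(0)·(2) + (0)·(-2)·(-1) = -3, but T[1,1,1] = -2. The claim is false.

No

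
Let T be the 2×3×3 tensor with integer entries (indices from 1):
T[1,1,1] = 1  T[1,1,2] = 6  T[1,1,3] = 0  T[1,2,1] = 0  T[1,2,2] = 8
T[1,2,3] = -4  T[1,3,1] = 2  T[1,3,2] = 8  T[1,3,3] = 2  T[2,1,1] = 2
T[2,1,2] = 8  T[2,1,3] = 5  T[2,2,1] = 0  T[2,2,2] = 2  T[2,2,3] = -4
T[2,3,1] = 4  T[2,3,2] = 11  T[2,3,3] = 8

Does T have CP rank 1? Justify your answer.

No

The mode-3 unfolding of T (rows indexed by k, columns by (i,j) = (1,1), (1,2), (1,3), (2,1), (2,2), (2,3)) is [[1, 0, 2, 2, 0, 4], [6, 8, 8, 8, 2, 11], [0, -4, 2, 5, -4, 8]].
There the 3×3 minor on rows k ∈ {1, 2, 3}, columns (i,j) ∈ {(1,1), (1,2), (2,1)} is det [[1, 0, 2], [6, 8, 8], [0, -4, 5]] = 24 ≠ 0, so this unfolding has rank ≥ 3; CP rank is at least every unfolding rank, so rank(T) ≥ 3.
In particular rank(T) ≥ 3 > 1, so T is not rank-1.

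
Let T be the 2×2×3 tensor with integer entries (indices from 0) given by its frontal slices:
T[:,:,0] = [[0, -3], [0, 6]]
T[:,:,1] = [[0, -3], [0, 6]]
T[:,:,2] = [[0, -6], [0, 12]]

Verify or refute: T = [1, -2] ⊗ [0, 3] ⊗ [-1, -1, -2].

Yes

Reconstruct entrywise from the claimed factors. For example, T[1,0,0] = 0 and Σₗ aₗ[1]bₗ[0]cₗ[0] = (-2)·(0)·(-1) = 0; checking all 12 entries, every one matches. The claim holds.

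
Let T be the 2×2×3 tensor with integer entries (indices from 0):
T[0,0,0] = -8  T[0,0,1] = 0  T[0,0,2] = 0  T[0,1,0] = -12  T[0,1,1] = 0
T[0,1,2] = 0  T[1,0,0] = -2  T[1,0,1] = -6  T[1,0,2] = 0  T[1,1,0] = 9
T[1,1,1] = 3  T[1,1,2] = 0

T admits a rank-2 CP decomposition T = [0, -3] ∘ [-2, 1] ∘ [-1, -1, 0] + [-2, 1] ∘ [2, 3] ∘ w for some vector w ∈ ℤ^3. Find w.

w = [2, 0, 0]

Subtract the known terms from T to get the rank-1 residual R = [-2, 1] ∘ [2, 3] ∘ w, so R[i,j,k] = a[i]·b[j]·w[k]. Pick indices with nonzero a[0]·b[0] = (-2)·(2) = -4. Only the fibre through (0,0,·) is needed: R[0,0,:] = T[0,0,:] − Σₗ aₗ[0]bₗ[0]cₗ = [-8, 0, 0] − (0)·(-2)·[-1, -1, 0] = [-8, 0, 0]. Then w[k] = R[0,0,k] / -4 for each k, giving w = [-8, 0, 0] / -4 = [2, 0, 0].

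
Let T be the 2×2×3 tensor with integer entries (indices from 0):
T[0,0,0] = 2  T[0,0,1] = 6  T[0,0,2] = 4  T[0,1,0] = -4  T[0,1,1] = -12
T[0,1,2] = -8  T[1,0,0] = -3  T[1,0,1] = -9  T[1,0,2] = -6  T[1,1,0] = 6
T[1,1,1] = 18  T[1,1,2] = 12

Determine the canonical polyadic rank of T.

Lower bound: T ≠ 0 (e.g. T[0,0,0] = 2), so rank(T) ≥ 1.
Upper bound: if T = a (x) b (x) c then every fibre of T is a multiple of the corresponding factor, so read the factors off the fibres through the nonzero entry T[0,0,0] = 2.
The mode-1 fibre T[:,0,0] = [2, -3] gives a = [2, -3] (primitive direction); the mode-2 fibre T[0,:,0] = [2, -4] gives b = [1, -2]; then c[k] = T[0,0,k] / (a[0]·b[0]) = [2, 6, 4] / 2 = [1, 3, 2].
Expanding [2, -3] (x) [1, -2] (x) [1, 3, 2] reproduces all 12 entries of T, so T = [2, -3] (x) [1, -2] (x) [1, 3, 2] and rank(T) ≤ 1.
These bounds meet, so rank(T) = 1.

1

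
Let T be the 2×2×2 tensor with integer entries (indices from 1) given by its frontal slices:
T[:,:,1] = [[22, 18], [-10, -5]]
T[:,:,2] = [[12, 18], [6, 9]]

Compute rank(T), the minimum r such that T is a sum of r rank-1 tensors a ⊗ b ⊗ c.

2

Lower bound: the mode-3 unfolding of T (rows indexed by k, columns by (i,j) = (1,1), (1,2), (2,1), (2,2)) is [[22, 18, -10, -5], [12, 18, 6, 9]].
There the 2×2 minor on rows k ∈ {1, 2}, columns (i,j) ∈ {(1,1), (1,2)} is det [[22, 18], [12, 18]] = 180 ≠ 0, so this unfolding has rank ≥ 2; CP rank is at least every unfolding rank, so rank(T) ≥ 2. (Unfolding ranks only ever bound the CP rank from below — rank(T) can be strictly larger than all of them — so the matching upper bound has to come from an explicit 2-term decomposition.)
Upper bound — finding two terms. Write S_k = T[:,:,k] for the frontal slices: S₁ = [[22, 18], [-10, -5]], S₂ = [[12, 18], [6, 9]].
If T = a₁ ⊗ b₁ ⊗ c₁ + a₂ ⊗ b₂ ⊗ c₂ then each S_k = c₁[k]·a₁b₁ᵀ + c₂[k]·a₂b₂ᵀ. S₁ and S₂ are linearly independent, so a₁b₁ᵀ and a₂b₂ᵀ must span the same plane of matrices: they are the rank-1 matrices of the form x·S₁ + y·S₂.
det(x·S₁ + y·S₂) is 70·x² + 210·xy = 70·(x + 3·y)(x), vanishing at (x:y) = (3:-1) and (0:1).
M₁ = 3·S₁ − S₂ = [[54, 36], [-36, -24]] = 6·[3, -2][3, 2]ᵀ and M₂ = S₂ = [[12, 18], [6, 9]] = 3·[2, 1][2, 3]ᵀ, so take a₁ = [3, -2], b₁ = [3, 2], a₂ = [2, 1], b₂ = [2, 3].
Each slice is an integer combination of E₁ = a₁b₁ᵀ and E₂ = a₂b₂ᵀ: S₁ = 2·E₁ + E₂, S₂ = 3·E₂; reading off coefficients, c₁ = [2, 0] and c₂ = [1, 3].
Hence T = [3, -2] ⊗ [3, 2] ⊗ [2, 0] + [2, 1] ⊗ [2, 3] ⊗ [1, 3], so rank(T) ≤ 2.
These bounds meet, so rank(T) = 2.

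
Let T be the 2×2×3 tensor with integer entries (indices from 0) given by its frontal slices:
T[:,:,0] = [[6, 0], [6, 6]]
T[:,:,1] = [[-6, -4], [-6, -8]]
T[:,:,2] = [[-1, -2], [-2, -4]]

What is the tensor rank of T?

3

Lower bound: in the mode-3 unfolding of T (rows indexed by k, columns by (i,j)) the 3×3 minor on rows k ∈ {0, 1, 2}, columns (i,j) ∈ {(0,0), (0,1), (1,0)} is det [[6, 0, 6], [-6, -4, -6], [-1, -2, -2]] = 24 ≠ 0, so that unfolding has rank ≥ 3 and hence rank(T) ≥ 3 (CP rank is at least every unfolding rank, though it can be larger).
Upper bound: T is a sum of 3 rank-1 terms, T = [1, 2] ⊗ [1, 2] ⊗ [2, -2, -1] + [2, 1] ⊗ [1, -1] ⊗ [2, 2, 0] + [2, 1] ⊗ [2, -1] ⊗ [0, -2, 0] (one valid choice — decompositions are not unique — normalised so each a, b is primitive with positive first nonzero entry; check it by expanding all entries), so rank(T) ≤ 3.
These bounds meet, so rank(T) = 3.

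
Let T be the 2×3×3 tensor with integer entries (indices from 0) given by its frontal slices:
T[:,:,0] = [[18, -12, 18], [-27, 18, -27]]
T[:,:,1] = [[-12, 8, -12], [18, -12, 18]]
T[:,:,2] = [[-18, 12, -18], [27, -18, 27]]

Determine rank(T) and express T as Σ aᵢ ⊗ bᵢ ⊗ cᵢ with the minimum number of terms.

Lower bound: T ≠ 0 (e.g. T[0,0,0] = 18), so rank(T) ≥ 1.
Upper bound: the mode-1 fibre T[:,0,0] = [18, -27] gives a = [2, -3] (primitive direction); the mode-2 fibre T[0,:,0] = [18, -12, 18] gives b = [3, -2, 3]; then c[k] = T[0,0,k] / (a[0]·b[0]) = [18, -12, -18] / 6 = [3, -2, -3].
Expanding [2, -3] ⊗ [3, -2, 3] ⊗ [3, -2, -3] reproduces all 18 entries of T, so T = [2, -3] ⊗ [3, -2, 3] ⊗ [3, -2, -3] and rank(T) ≤ 1.
These bounds meet, so rank(T) = 1.

rank(T) = 1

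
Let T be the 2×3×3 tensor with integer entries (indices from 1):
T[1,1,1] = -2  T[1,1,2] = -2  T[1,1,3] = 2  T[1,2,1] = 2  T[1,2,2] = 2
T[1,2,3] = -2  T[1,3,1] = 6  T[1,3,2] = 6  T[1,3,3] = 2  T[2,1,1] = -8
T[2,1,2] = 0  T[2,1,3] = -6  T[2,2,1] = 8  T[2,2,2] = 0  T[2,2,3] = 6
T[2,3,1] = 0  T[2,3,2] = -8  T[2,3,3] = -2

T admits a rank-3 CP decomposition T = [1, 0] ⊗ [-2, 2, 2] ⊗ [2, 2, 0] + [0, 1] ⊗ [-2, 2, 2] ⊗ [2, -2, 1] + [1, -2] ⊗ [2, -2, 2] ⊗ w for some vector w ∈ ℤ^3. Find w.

w = [1, 1, 1]

Subtract the known terms from T to get the rank-1 residual R = [1, -2] ⊗ [2, -2, 2] ⊗ w, so R[i,j,k] = a[i]·b[j]·w[k]. Pick indices with nonzero a[1]·b[1] = (1)·(2) = 2. Only the fibre through (1,1,·) is needed: R[1,1,:] = T[1,1,:] − Σₗ aₗ[1]bₗ[1]cₗ = [-2, -2, 2] − (1)·(-2)·[2, 2, 0] − (0)·(-2)·[2, -2, 1] = [2, 2, 2]. Then w[k] = R[1,1,k] / 2 for each k, giving w = [2, 2, 2] / 2 = [1, 1, 1].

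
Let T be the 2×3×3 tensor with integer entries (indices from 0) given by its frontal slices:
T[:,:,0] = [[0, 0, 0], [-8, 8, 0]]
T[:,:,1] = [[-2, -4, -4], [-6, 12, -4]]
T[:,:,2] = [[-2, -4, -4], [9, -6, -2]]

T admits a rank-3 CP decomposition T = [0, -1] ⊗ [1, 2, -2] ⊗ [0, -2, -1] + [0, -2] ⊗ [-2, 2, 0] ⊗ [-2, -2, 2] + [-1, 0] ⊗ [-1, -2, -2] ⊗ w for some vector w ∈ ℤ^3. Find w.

Subtract the known terms from T to get the rank-1 residual R = [-1, 0] ⊗ [-1, -2, -2] ⊗ w, so R[i,j,k] = a[i]·b[j]·w[k]. Pick indices with nonzero a[0]·b[0] = (-1)·(-1) = 1. Only the fibre through (0,0,·) is needed: R[0,0,:] = T[0,0,:] − Σₗ aₗ[0]bₗ[0]cₗ = [0, -2, -2] − (0)·(1)·[0, -2, -1] − (0)·(-2)·[-2, -2, 2] = [0, -2, -2]. Then w[k] = R[0,0,k] / 1 for each k, giving w = [0, -2, -2] / 1 = [0, -2, -2].

w = [0, -2, -2]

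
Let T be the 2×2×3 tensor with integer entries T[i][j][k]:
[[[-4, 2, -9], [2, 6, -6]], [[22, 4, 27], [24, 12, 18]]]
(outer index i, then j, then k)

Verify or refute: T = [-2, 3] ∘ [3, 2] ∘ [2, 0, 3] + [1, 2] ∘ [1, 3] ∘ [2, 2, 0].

No

Reconstruct entry (0,0,0) from the claimed factors: Σₗ aₗ[0]bₗ[0]cₗ[0] = (-2)·(3)·(2) + (1)·(1)·(2) = -10, but T[0,0,0] = -4. The claim is false.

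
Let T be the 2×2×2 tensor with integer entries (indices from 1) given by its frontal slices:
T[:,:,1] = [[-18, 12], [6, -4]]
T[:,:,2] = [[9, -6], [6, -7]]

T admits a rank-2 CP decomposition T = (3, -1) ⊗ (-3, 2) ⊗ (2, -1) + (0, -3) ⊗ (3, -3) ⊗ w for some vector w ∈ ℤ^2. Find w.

Subtract the known terms from T to get the rank-1 residual R = (0, -3) ⊗ (3, -3) ⊗ w, so R[i,j,k] = a[i]·b[j]·w[k]. Pick indices with nonzero a[2]·b[1] = (-3)·(3) = -9. Only the fibre through (2,1,·) is needed: R[2,1,:] = T[2,1,:] − Σₗ aₗ[2]bₗ[1]cₗ = [6, 6] − (-1)·(-3)·(2, -1) = [0, 9]. Then w[k] = R[2,1,k] / -9 for each k, giving w = [0, 9] / -9 = (0, -1).

w = (0, -1)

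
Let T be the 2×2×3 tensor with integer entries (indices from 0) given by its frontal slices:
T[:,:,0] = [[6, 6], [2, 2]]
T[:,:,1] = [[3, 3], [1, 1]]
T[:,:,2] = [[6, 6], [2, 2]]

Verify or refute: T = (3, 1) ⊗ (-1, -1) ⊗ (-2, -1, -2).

Reconstruct entrywise from the claimed factors. For example, T[0,1,1] = 3 and Σₗ aₗ[0]bₗ[1]cₗ[1] = (3)·(-1)·(-1) = 3; checking all 12 entries, every one matches. The claim holds.

Yes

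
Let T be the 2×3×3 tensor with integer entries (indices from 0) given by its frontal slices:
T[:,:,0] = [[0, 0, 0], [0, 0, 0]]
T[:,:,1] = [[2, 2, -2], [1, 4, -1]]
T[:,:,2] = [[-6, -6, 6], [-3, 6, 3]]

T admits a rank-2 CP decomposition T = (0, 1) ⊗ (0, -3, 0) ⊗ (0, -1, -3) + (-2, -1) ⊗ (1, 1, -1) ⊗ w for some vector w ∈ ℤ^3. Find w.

w = (0, -1, 3)

Subtract the known terms from T to get the rank-1 residual R = (-2, -1) ⊗ (1, 1, -1) ⊗ w, so R[i,j,k] = a[i]·b[j]·w[k]. Pick indices with nonzero a[0]·b[0] = (-2)·(1) = -2. Only the fibre through (0,0,·) is needed: R[0,0,:] = T[0,0,:] − Σₗ aₗ[0]bₗ[0]cₗ = [0, 2, -6] − (0)·(0)·(0, -1, -3) = [0, 2, -6]. Then w[k] = R[0,0,k] / -2 for each k, giving w = [0, 2, -6] / -2 = (0, -1, 3).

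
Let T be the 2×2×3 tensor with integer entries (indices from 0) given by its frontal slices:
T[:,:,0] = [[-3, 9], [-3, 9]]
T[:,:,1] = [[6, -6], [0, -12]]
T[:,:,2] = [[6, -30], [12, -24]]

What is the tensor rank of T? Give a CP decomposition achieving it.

Lower bound: the mode-1 unfolding of T (rows indexed by i, columns by (j,k) = (0,0), (0,1), (0,2), (1,0), (1,1), (1,2)) is [[-3, 6, 6, 9, -6, -30], [-3, 0, 12, 9, -12, -24]].
There the 2×2 minor on rows i ∈ {0, 1}, columns (j,k) ∈ {(0,0), (0,1)} is det [[-3, 6], [-3, 0]] = 18 ≠ 0, so this unfolding has rank ≥ 2; CP rank is at least every unfolding rank, so rank(T) ≥ 2. (Flattening ranks never certify an upper bound on CP rank; for that we must actually write T with 2 rank-1 terms.)
Upper bound — finding two terms. Write S_k = T[:,:,k] for the frontal slices: S₀ = [[-3, 9], [-3, 9]], S₁ = [[6, -6], [0, -12]], S₂ = [[6, -30], [12, -24]].
If T = a₁ ⊗ b₁ ⊗ c₁ + a₂ ⊗ b₂ ⊗ c₂ then each S_k = c₁[k]·a₁b₁ᵀ + c₂[k]·a₂b₂ᵀ. S₀ and S₁ are linearly independent, so a₁b₁ᵀ and a₂b₂ᵀ must span the same plane of matrices: they are the rank-1 matrices of the form x·S₀ + y·S₁.
det(x·S₀ + y·S₁) is 72·xy − 72·y² = 72·(x − y)(y), vanishing at (x:y) = (1:1) and (1:0).
M₁ = S₀ + S₁ = [[3, 3], [-3, -3]] = 3·[1, -1][1, 1]ᵀ and M₂ = S₀ = [[-3, 9], [-3, 9]] = (-3)·[1, 1][1, -3]ᵀ, so take a₁ = [1, -1], b₁ = [1, 1], a₂ = [1, 1], b₂ = [1, -3].
Each slice is an integer combination of E₁ = a₁b₁ᵀ and E₂ = a₂b₂ᵀ: S₀ = −3·E₂, S₁ = 3·E₁ + 3·E₂, S₂ = −3·E₁ + 9·E₂; reading off coefficients, c₁ = [0, 3, -3] and c₂ = [-3, 3, 9].
Hence T = [1, -1] ⊗ [1, 1] ⊗ [0, 3, -3] + [1, 1] ⊗ [1, -3] ⊗ [-3, 3, 9], so rank(T) ≤ 2.
These bounds meet, so rank(T) = 2.

rank(T) = 2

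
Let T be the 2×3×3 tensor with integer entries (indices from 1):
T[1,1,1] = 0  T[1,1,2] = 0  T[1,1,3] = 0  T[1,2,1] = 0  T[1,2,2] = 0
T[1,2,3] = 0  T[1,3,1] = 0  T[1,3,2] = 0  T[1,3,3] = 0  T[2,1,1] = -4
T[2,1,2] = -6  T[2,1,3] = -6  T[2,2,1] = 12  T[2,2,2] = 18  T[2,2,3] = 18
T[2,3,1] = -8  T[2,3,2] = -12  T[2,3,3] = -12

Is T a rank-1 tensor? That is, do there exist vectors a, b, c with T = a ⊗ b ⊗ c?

Yes

The mode-1 fibre T[:,1,1] = [0, -4] gives a = [0, 1] (primitive direction); the mode-2 fibre T[2,:,1] = [-4, 12, -8] gives b = [1, -3, 2]; then c[k] = T[2,1,k] / (a[2]·b[1]) = [-4, -6, -6] / 1 = [-4, -6, -6].
Expanding [0, 1] ⊗ [1, -3, 2] ⊗ [-4, -6, -6] reproduces all 18 entries of T, so T = [0, 1] ⊗ [1, -3, 2] ⊗ [-4, -6, -6] and rank(T) ≤ 1.
Equivalently every frontal slice T[:,:,k] is c[k] times the rank-1 matrix [0, 1] ⊗ [1, -3, 2]. So T has rank 1 (it is nonzero).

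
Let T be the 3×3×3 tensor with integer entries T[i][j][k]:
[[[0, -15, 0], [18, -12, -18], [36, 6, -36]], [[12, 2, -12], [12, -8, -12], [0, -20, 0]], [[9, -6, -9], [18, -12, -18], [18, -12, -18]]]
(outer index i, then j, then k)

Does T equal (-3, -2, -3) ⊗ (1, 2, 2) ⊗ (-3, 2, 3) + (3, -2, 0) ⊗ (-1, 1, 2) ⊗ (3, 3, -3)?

Reconstruct entry (0,1,0) from the claimed factors: Σₗ aₗ[0]bₗ[1]cₗ[0] = (-3)·(2)·(-3) + (3)·(1)·(3) = 27, but T[0,1,0] = 18. The claim is false.

No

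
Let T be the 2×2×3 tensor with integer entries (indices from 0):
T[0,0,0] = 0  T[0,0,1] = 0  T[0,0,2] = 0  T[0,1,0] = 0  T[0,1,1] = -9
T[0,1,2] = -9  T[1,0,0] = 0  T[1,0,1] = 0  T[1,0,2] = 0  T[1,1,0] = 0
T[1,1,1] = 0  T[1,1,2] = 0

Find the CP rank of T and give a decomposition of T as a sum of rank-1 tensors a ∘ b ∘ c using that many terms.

rank(T) = 1

Lower bound: T ≠ 0 (e.g. T[0,1,1] = -9), so rank(T) ≥ 1.
Upper bound: if T = a ∘ b ∘ c then every fibre of T is a multiple of the corresponding factor, so read the factors off the fibres through the nonzero entry T[0,1,1] = -9.
The mode-1 fibre T[:,1,1] = [-9, 0] gives a = (1, 0) (primitive direction); the mode-2 fibre T[0,:,1] = [0, -9] gives b = (0, 1); then c[k] = T[0,1,k] / (a[0]·b[1]) = [0, -9, -9] / 1 = (0, -9, -9).
Expanding (1, 0) ∘ (0, 1) ∘ (0, -9, -9) reproduces all 12 entries of T, so T = (1, 0) ∘ (0, 1) ∘ (0, -9, -9) and rank(T) ≤ 1.
These bounds meet, so rank(T) = 1.
Check entry T[0,1,0] = 0: (1)·(1)·(0) = 0.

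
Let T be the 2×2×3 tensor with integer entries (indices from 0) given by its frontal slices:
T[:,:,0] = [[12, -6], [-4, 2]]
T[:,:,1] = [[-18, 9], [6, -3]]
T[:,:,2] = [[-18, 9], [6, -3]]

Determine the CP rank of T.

1

Lower bound: T ≠ 0 (e.g. T[0,0,0] = 12), so rank(T) ≥ 1.
Upper bound: if T = a ⊗ b ⊗ c then every fibre of T is a multiple of the corresponding factor, so read the factors off the fibres through the nonzero entry T[0,0,0] = 12.
The mode-1 fibre T[:,0,0] = [12, -4] gives a = [3, -1] (primitive direction); the mode-2 fibre T[0,:,0] = [12, -6] gives b = [2, -1]; then c[k] = T[0,0,k] / (a[0]·b[0]) = [12, -18, -18] / 6 = [2, -3, -3].
Expanding [3, -1] ⊗ [2, -1] ⊗ [2, -3, -3] reproduces all 12 entries of T, so T = [3, -1] ⊗ [2, -1] ⊗ [2, -3, -3] and rank(T) ≤ 1.
These bounds meet, so rank(T) = 1.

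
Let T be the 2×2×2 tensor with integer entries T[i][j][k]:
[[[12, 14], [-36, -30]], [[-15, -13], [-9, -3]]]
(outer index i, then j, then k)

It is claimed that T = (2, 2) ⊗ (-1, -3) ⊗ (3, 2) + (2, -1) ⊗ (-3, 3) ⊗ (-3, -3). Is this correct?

Reconstruct entrywise from the claimed factors. For example, T[1,0,1] = -13 and Σₗ aₗ[1]bₗ[0]cₗ[1] = (2)·(-1)·(2) + (-1)·(-3)·(-3) = -13; checking all 8 entries, every one matches. The claim holds.

Yes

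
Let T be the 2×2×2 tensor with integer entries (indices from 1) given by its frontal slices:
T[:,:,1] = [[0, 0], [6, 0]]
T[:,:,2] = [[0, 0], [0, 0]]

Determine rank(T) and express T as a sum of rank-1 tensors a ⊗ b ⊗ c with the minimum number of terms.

Lower bound: T ≠ 0 (e.g. T[2,1,1] = 6), so rank(T) ≥ 1.
Upper bound: the mode-1 fibre T[:,1,1] = [0, 6] gives a = [0, 1] (primitive direction); the mode-2 fibre T[2,:,1] = [6, 0] gives b = [1, 0]; then c[k] = T[2,1,k] / (a[2]·b[1]) = [6, 0] / 1 = [6, 0].
Expanding [0, 1] ⊗ [1, 0] ⊗ [6, 0] reproduces all 8 entries of T, so T = [0, 1] ⊗ [1, 0] ⊗ [6, 0] and rank(T) ≤ 1.
These bounds meet, so rank(T) = 1.

rank(T) = 1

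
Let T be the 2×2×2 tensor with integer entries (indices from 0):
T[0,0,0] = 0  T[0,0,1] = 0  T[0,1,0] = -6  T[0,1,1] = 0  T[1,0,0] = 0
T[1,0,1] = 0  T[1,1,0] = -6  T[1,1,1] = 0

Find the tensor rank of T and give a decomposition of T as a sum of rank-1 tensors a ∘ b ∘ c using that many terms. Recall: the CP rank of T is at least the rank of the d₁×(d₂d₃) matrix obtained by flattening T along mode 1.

Lower bound: T ≠ 0 (e.g. T[0,1,0] = -6), so rank(T) ≥ 1.
Upper bound: if T = a ∘ b ∘ c then every fibre of T is a multiple of the corresponding factor, so read the factors off the fibres through the nonzero entry T[0,1,0] = -6.
The mode-1 fibre T[:,1,0] = [-6, -6] gives a = (1, 1) (primitive direction); the mode-2 fibre T[0,:,0] = [0, -6] gives b = (0, 1); then c[k] = T[0,1,k] / (a[0]·b[1]) = [-6, 0] / 1 = (-6, 0).
Expanding (1, 1) ∘ (0, 1) ∘ (-6, 0) reproduces all 8 entries of T, so T = (1, 1) ∘ (0, 1) ∘ (-6, 0) and rank(T) ≤ 1.
These bounds meet, so rank(T) = 1.

rank(T) = 1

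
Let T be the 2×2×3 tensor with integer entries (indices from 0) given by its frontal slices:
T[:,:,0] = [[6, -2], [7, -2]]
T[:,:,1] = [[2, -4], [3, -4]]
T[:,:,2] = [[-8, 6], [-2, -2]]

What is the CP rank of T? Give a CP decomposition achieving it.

rank(T) = 3

Lower bound: the mode-3 unfolding of T (rows indexed by k, columns by (i,j) = (0,0), (0,1), (1,0), (1,1)) is [[6, -2, 7, -2], [2, -4, 3, -4], [-8, 6, -2, -2]].
There the 3×3 minor on rows k ∈ {0, 1, 2}, columns (i,j) ∈ {(0,0), (0,1), (1,0)} is det [[6, -2, 7], [2, -4, 3], [-8, 6, -2]] = -160 ≠ 0, so this unfolding has rank ≥ 3; CP rank is at least every unfolding rank, so rank(T) ≥ 3. (This is only a lower bound: in general the CP rank may exceed every unfolding rank, so we still need to exhibit 3 rank-1 terms summing to T.)
Upper bound: T is a sum of 3 rank-1 terms, T = [0, 1] ⊗ [1, -1] ⊗ [2, 2, 4] + [1, 1] ⊗ [2, 1] ⊗ [2, 0, -2] + [2, 1] ⊗ [1, -2] ⊗ [1, 1, -2] (written with every a and b primitive with positive leading entry and the scale carried by c; CP decompositions are not unique, and this one is verified by expanding entrywise), so rank(T) ≤ 3.
These bounds meet, so rank(T) = 3.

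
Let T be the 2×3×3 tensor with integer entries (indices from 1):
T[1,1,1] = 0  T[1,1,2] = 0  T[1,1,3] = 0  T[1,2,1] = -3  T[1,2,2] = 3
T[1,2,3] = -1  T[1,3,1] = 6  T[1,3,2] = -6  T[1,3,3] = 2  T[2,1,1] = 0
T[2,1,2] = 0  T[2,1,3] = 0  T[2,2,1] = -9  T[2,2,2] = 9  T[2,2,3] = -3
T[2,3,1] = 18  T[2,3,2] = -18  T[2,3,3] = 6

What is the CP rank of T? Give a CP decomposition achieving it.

rank(T) = 1

Lower bound: T ≠ 0 (e.g. T[1,2,1] = -3), so rank(T) ≥ 1.
Upper bound: if T = a ∘ b ∘ c then every fibre of T is a multiple of the corresponding factor, so read the factors off the fibres through the nonzero entry T[1,2,1] = -3.
The mode-1 fibre T[:,2,1] = [-3, -9] gives a = (1, 3) (primitive direction); the mode-2 fibre T[1,:,1] = [0, -3, 6] gives b = (0, 1, -2); then c[k] = T[1,2,k] / (a[1]·b[2]) = [-3, 3, -1] / 1 = (-3, 3, -1).
Expanding (1, 3) ∘ (0, 1, -2) ∘ (-3, 3, -1) reproduces all 18 entries of T, so T = (1, 3) ∘ (0, 1, -2) ∘ (-3, 3, -1) and rank(T) ≤ 1.
These bounds meet, so rank(T) = 1.
Check entry T[2,1,3] = 0: (3)·(0)·(-1) = 0.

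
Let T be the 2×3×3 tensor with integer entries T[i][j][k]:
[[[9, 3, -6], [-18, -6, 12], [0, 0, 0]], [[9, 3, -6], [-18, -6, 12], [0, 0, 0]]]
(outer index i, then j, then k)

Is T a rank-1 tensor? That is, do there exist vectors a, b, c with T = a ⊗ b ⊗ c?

Yes

If T = a ⊗ b ⊗ c then every fibre of T is a multiple of the corresponding factor, so read the factors off the fibres through the nonzero entry T[0,0,0] = 9.
The mode-1 fibre T[:,0,0] = [9, 9] gives a = [1, 1] (primitive direction); the mode-2 fibre T[0,:,0] = [9, -18, 0] gives b = [1, -2, 0]; then c[k] = T[0,0,k] / (a[0]·b[0]) = [9, 3, -6] / 1 = [9, 3, -6].
Expanding [1, 1] ⊗ [1, -2, 0] ⊗ [9, 3, -6] reproduces all 18 entries of T, so T = [1, 1] ⊗ [1, -2, 0] ⊗ [9, 3, -6] and rank(T) ≤ 1.
Equivalently every frontal slice T[:,:,k] is c[k] times the rank-1 matrix [1, 1] ⊗ [1, -2, 0]. So T has rank 1 (it is nonzero).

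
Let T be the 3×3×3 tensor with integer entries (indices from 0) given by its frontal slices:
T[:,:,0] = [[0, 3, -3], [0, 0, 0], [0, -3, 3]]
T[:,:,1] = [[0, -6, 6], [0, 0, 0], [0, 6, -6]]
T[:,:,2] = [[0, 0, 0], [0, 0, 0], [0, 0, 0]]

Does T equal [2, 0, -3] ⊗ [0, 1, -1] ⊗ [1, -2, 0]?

No

Reconstruct entry (0,1,0) from the claimed factors: Σₗ aₗ[0]bₗ[1]cₗ[0] = (2)·(1)·(1) = 2, but T[0,1,0] = 3. The claim is false.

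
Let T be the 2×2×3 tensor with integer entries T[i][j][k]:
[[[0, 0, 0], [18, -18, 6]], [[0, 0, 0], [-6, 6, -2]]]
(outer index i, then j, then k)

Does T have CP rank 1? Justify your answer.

Yes

If T = a ⊗ b ⊗ c then every fibre of T is a multiple of the corresponding factor, so read the factors off the fibres through the nonzero entry T[0,1,0] = 18.
The mode-1 fibre T[:,1,0] = [18, -6] gives a = [3, -1] (primitive direction); the mode-2 fibre T[0,:,0] = [0, 18] gives b = [0, 1]; then c[k] = T[0,1,k] / (a[0]·b[1]) = [18, -18, 6] / 3 = [6, -6, 2].
Expanding [3, -1] ⊗ [0, 1] ⊗ [6, -6, 2] reproduces all 12 entries of T, so T = [3, -1] ⊗ [0, 1] ⊗ [6, -6, 2] and rank(T) ≤ 1.
Equivalently every frontal slice T[:,:,k] is c[k] times the rank-1 matrix [3, -1] ⊗ [0, 1]. So T has rank 1 (it is nonzero).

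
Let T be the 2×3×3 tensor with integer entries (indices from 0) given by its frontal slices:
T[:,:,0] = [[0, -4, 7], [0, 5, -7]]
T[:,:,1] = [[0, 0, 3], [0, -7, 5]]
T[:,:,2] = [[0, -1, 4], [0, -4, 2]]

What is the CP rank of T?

2

Lower bound: the mode-3 unfolding of T (rows indexed by k, columns by (i,j) = (0,0), (0,1), (0,2), (1,0), (1,1), (1,2)) is [[0, -4, 7, 0, 5, -7], [0, 0, 3, 0, -7, 5], [0, -1, 4, 0, -4, 2]].
There the 2×2 minor on rows k ∈ {0, 1}, columns (i,j) ∈ {(0,1), (0,2)} is det [[-4, 7], [0, 3]] = -12 ≠ 0, so this unfolding has rank ≥ 2; CP rank is at least every unfolding rank, so rank(T) ≥ 2. (Unfolding ranks only ever bound the CP rank from below — rank(T) can be strictly larger than all of them — so the matching upper bound has to come from an explicit 2-term decomposition.)
Upper bound — finding two terms. Write S_k = T[:,:,k] for the frontal slices: S₀ = [[0, -4, 7], [0, 5, -7]], S₁ = [[0, 0, 3], [0, -7, 5]], S₂ = [[0, -1, 4], [0, -4, 2]].
If T = a₁ ⊗ b₁ ⊗ c₁ + a₂ ⊗ b₂ ⊗ c₂ then each S_k = c₁[k]·a₁b₁ᵀ + c₂[k]·a₂b₂ᵀ. S₀ and S₁ are linearly independent, so a₁b₁ᵀ and a₂b₂ᵀ must span the same plane of matrices: they are the rank-1 matrices of the form x·S₀ + y·S₁.
The 2×2 minor of x·S₀ + y·S₁ on rows {0,1}, columns {1,2} is −7·x² + 14·xy + 21·y² = (-7)·(x − 3·y)(x + y), vanishing at (x:y) = (3:1) and (1:-1).
M₁ = 3·S₀ + S₁ = [[0, -12, 24], [0, 8, -16]] = (-4)·[3, -2][0, 1, -2]ᵀ and M₂ = S₀ − S₁ = [[0, -4, 4], [0, 12, -12]] = (-4)·[1, -3][0, 1, -1]ᵀ, so take a₁ = [3, -2], b₁ = [0, 1, -2], a₂ = [1, -3], b₂ = [0, 1, -1].
Each slice is an integer combination of E₁ = a₁b₁ᵀ and E₂ = a₂b₂ᵀ: S₀ = −E₁ − E₂, S₁ = −E₁ + 3·E₂, S₂ = −E₁ + 2·E₂; reading off coefficients, c₁ = [-1, -1, -1] and c₂ = [-1, 3, 2].
Hence T = [3, -2] ⊗ [0, 1, -2] ⊗ [-1, -1, -1] + [1, -3] ⊗ [0, 1, -1] ⊗ [-1, 3, 2], so rank(T) ≤ 2.
These bounds meet, so rank(T) = 2.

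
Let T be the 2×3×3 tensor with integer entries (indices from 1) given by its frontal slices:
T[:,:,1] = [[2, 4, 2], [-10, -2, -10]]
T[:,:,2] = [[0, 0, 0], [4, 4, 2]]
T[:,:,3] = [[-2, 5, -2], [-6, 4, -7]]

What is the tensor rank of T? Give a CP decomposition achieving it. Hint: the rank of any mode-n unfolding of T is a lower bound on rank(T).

Lower bound: the mode-2 unfolding of T (rows indexed by j, columns by (i,k) = (1,1), (1,2), (1,3), (2,1), (2,2), (2,3)) is [[2, 0, -2, -10, 4, -6], [4, 0, 5, -2, 4, 4], [2, 0, -2, -10, 2, -7]].
There the 3×3 minor on rows j ∈ {1, 2, 3}, columns (i,k) ∈ {(1,1), (1,3), (2,2)} is det [[2, -2, 4], [4, 5, 4], [2, -2, 2]] = -36 ≠ 0, so this unfolding has rank ≥ 3; CP rank is at least every unfolding rank, so rank(T) ≥ 3. (This is only a lower bound: in general the CP rank may exceed every unfolding rank, so we still need to exhibit 3 rank-1 terms summing to T.)
Upper bound: T is a sum of 3 rank-1 terms, T = [0, 1] ⊗ [2, 2, 1] ⊗ [0, 2, 1] + [1, -2] ⊗ [2, 1, 2] ⊗ [2, 0, 1] + [1, 1] ⊗ [1, -1, 1] ⊗ [-2, 0, -4] (one valid choice — decompositions are not unique — normalised so each a, b is primitive with positive first nonzero entry; check it by expanding all entries), so rank(T) ≤ 3.
These bounds meet, so rank(T) = 3.
Check entry T[1,3,2] = 0: (0)·(1)·(2) + (1)·(2)·(0) + (1)·(1)·(0) = 0.

rank(T) = 3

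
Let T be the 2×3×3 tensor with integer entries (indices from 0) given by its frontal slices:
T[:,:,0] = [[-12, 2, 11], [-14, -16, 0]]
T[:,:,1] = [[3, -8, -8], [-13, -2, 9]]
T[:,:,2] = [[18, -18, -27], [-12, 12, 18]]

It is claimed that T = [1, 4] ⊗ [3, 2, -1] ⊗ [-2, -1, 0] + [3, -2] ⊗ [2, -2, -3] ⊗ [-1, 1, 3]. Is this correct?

No

Reconstruct entry (1,0,0) from the claimed factors: Σₗ aₗ[1]bₗ[0]cₗ[0] = (4)·(3)·(-2) + (-2)·(2)·(-1) = -20, but T[1,0,0] = -14. The claim is false.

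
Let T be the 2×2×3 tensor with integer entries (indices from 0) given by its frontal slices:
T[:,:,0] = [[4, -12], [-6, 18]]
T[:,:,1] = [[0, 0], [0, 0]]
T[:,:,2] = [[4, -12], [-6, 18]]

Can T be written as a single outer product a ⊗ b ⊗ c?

The mode-1 fibre T[:,0,0] = [4, -6] gives a = (2, -3) (primitive direction); the mode-2 fibre T[0,:,0] = [4, -12] gives b = (1, -3); then c[k] = T[0,0,k] / (a[0]·b[0]) = [4, 0, 4] / 2 = (2, 0, 2).
Expanding (2, -3) ⊗ (1, -3) ⊗ (2, 0, 2) reproduces all 12 entries of T, so T = (2, -3) ⊗ (1, -3) ⊗ (2, 0, 2) and rank(T) ≤ 1.
Equivalently every frontal slice T[:,:,k] is c[k] times the rank-1 matrix (2, -3) ⊗ (1, -3). So T has rank 1 (it is nonzero).

Yes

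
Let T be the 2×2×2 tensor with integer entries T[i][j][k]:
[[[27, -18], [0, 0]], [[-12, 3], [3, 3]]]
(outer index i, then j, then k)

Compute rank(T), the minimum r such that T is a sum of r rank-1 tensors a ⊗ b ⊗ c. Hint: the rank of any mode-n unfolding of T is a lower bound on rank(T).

2

Lower bound: in the mode-3 unfolding of T (rows indexed by k, columns by (i,j)) the 2×2 minor on rows k ∈ {0, 1}, columns (i,j) ∈ {(0,0), (1,0)} is det [[27, -12], [-18, 3]] = -135 ≠ 0, so that unfolding has rank ≥ 2 and hence rank(T) ≥ 2 (CP rank is at least every unfolding rank, though it can be larger).
Upper bound: with S_k = T[:,:,k], the two rank-1 terms a₁b₁ᵀ, a₂b₂ᵀ are the rank-1 members of the pencil x·S₀ + y·S₁.
det(x·S₀ + y·S₁) is 81·x² + 27·xy − 54·y² = 27·(3·x − 2·y)(x + y), vanishing at (x:y) = (2:3) and (1:-1).
M₁ = 2·S₀ + 3·S₁ = [[0, 0], [-15, 15]] = (-15)·[0, 1][1, -1]ᵀ and M₂ = S₀ − S₁ = [[45, 0], [-15, 0]] = 15·[3, -1][1, 0]ᵀ, so take a₁ = [0, 1], b₁ = [1, -1], a₂ = [3, -1], b₂ = [1, 0].
Each slice is an integer combination of E₁ = a₁b₁ᵀ and E₂ = a₂b₂ᵀ: S₀ = −3·E₁ + 9·E₂, S₁ = −3·E₁ − 6·E₂; reading off coefficients, c₁ = [-3, -3] and c₂ = [9, -6].
Hence T = [0, 1] ⊗ [1, -1] ⊗ [-3, -3] + [3, -1] ⊗ [1, 0] ⊗ [9, -6], so rank(T) ≤ 2.
These bounds meet, so rank(T) = 2.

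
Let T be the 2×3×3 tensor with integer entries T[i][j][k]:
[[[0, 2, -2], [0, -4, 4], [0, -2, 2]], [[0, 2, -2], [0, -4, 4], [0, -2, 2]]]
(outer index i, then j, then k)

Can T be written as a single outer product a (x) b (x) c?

If T = a (x) b (x) c then every fibre of T is a multiple of the corresponding factor, so read the factors off the fibres through the nonzero entry T[0,0,1] = 2.
The mode-1 fibre T[:,0,1] = [2, 2] gives a = [1, 1] (primitive direction); the mode-2 fibre T[0,:,1] = [2, -4, -2] gives b = [1, -2, -1]; then c[k] = T[0,0,k] / (a[0]·b[0]) = [0, 2, -2] / 1 = [0, 2, -2].
Expanding [1, 1] (x) [1, -2, -1] (x) [0, 2, -2] reproduces all 18 entries of T, so T = [1, 1] (x) [1, -2, -1] (x) [0, 2, -2] and rank(T) ≤ 1.
Equivalently every frontal slice T[:,:,k] is c[k] times the rank-1 matrix [1, 1] (x) [1, -2, -1]. So T has rank 1 (it is nonzero).

Yes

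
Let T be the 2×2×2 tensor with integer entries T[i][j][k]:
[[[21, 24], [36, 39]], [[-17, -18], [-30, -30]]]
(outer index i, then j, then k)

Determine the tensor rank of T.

2

Lower bound: the mode-1 unfolding of T (rows indexed by i, columns by (j,k) = (0,0), (0,1), (1,0), (1,1)) is [[21, 24, 36, 39], [-17, -18, -30, -30]].
There the 2×2 minor on rows i ∈ {0, 1}, columns (j,k) ∈ {(0,0), (0,1)} is det [[21, 24], [-17, -18]] = 30 ≠ 0, so this unfolding has rank ≥ 2; CP rank is at least every unfolding rank, so rank(T) ≥ 2. (Flattening ranks never certify an upper bound on CP rank; for that we must actually write T with 2 rank-1 terms.)
Upper bound — finding two terms. Write S_k = T[:,:,k] for the frontal slices: S₀ = [[21, 36], [-17, -30]], S₁ = [[24, 39], [-18, -30]].
If T = a₁ ⊗ b₁ ⊗ c₁ + a₂ ⊗ b₂ ⊗ c₂ then each S_k = c₁[k]·a₁b₁ᵀ + c₂[k]·a₂b₂ᵀ. S₀ and S₁ are linearly independent, so a₁b₁ᵀ and a₂b₂ᵀ must span the same plane of matrices: they are the rank-1 matrices of the form x·S₀ + y·S₁.
det(x·S₀ + y·S₁) is −18·x² − 39·xy − 18·y² = (-3)·(2·x + 3·y)(3·x + 2·y), vanishing at (x:y) = (3:-2) and (2:-3).
M₁ = 3·S₀ − 2·S₁ = [[15, 30], [-15, -30]] = 15·[1, -1][1, 2]ᵀ and M₂ = 2·S₀ − 3·S₁ = [[-30, -45], [20, 30]] = (-5)·[3, -2][2, 3]ᵀ, so take a₁ = [1, -1], b₁ = [1, 2], a₂ = [3, -2], b₂ = [2, 3].
Each slice is an integer combination of E₁ = a₁b₁ᵀ and E₂ = a₂b₂ᵀ: S₀ = 9·E₁ + 2·E₂, S₁ = 6·E₁ + 3·E₂; reading off coefficients, c₁ = [9, 6] and c₂ = [2, 3].
Hence T = [1, -1] ⊗ [1, 2] ⊗ [9, 6] + [3, -2] ⊗ [2, 3] ⊗ [2, 3], so rank(T) ≤ 2.
These bounds meet, so rank(T) = 2.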